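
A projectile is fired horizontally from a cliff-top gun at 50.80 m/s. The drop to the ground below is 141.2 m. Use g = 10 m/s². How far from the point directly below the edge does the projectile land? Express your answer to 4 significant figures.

Initial vertical velocity is zero, so the fall time comes from h = ½ g t²: t = √(2 × 141.2 / 10) = 5.3141 s.
Horizontal motion is uniform at 50.80 m/s, so x = 50.80 × 5.3141 = 270.0 m.

270.0 m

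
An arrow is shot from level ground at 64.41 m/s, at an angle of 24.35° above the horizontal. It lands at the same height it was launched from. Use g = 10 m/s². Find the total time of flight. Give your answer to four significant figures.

5.311 s

Vertical component: v_y = 64.41 sin 24.35° = 26.557 m/s.
For a projectile landing at launch height, time of flight is t = 2 v_y / g = 2 × 26.557 / 10 = 5.311 s.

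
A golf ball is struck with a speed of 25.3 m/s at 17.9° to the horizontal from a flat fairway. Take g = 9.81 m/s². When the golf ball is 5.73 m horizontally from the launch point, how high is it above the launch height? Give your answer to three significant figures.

v_x = 25.3 cos 17.9° = 24.08 m/s, v_y0 = 25.3 sin 17.9° = 7.776 m/s.
Time to reach x = 5.73 m: t = x / v_x = 5.73 / 24.08 = 0.2380 s.
y = v_y0 t − ½ g t² = 7.776×0.2380 − 4.905×0.2380² = 1.57 m.

1.57 m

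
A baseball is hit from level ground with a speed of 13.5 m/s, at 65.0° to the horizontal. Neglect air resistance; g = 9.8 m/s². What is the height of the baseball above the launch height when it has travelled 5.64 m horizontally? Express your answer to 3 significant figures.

7.31 m

v_x = 13.5 cos 65.0° = 5.705 m/s, v_y0 = 13.5 sin 65.0° = 12.24 m/s.
Time to reach x = 5.64 m: t = x / v_x = 5.64 / 5.705 = 0.9886 s.
y = v_y0 t − ½ g t² = 12.24×0.9886 − 4.900×0.9886² = 7.31 m.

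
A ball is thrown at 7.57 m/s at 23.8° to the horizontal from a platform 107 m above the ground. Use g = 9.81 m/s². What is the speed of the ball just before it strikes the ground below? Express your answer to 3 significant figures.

46.4 m/s

v_x = 7.57 cos 23.8° = 6.926 m/s is unchanged throughout.
For the vertical component, v_y² = v_y0² + 2 g h = (3.055)² + 2×9.81×107 = 2109, so |v_y| = 45.92 m/s.
Impact speed = √(v_x² + v_y²) = √(47.97 + 2109) = 46.4 m/s.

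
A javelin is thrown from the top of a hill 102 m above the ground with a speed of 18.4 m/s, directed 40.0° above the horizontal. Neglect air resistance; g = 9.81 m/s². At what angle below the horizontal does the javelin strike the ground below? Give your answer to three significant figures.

v_x = 18.4 cos 40.0° = 14.10 m/s.
At impact |v_y| = √(v_y0² + 2 g h) = √(11.83² + 2×9.81×102) = 46.27 m/s.
Angle below horizontal = arctan(|v_y| / v_x) = arctan(46.27 / 14.10) = 73.1°.

73.1°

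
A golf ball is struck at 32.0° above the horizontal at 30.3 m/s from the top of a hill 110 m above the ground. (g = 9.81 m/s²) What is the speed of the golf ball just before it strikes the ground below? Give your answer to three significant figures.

55.5 m/s

v_x = 30.3 cos 32.0° = 25.70 m/s is unchanged throughout.
For the vertical component, v_y² = v_y0² + 2 g h = (16.06)² + 2×9.81×110 = 2416, so |v_y| = 49.15 m/s.
Impact speed = √(v_x² + v_y²) = √(660.5 + 2416) = 55.5 m/s.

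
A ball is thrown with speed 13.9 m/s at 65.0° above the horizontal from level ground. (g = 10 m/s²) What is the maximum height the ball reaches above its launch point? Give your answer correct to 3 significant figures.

7.94 m

Vertical component of launch velocity: v_y = 13.9 sin 65.0° = 12.60 m/s.
At the highest point the vertical velocity is zero, so v_y² = 2 g h_max.
h_max = (12.60)² / (2 × 10) = 158.8 / 20.00 = 7.94 m.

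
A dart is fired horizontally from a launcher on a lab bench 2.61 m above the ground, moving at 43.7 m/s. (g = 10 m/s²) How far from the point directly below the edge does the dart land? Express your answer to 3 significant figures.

31.6 m

Initial vertical velocity is zero, so the fall time comes from h = ½ g t²: t = √(2 × 2.61 / 10) = 0.7225 s.
Horizontal motion is uniform at 43.7 m/s, so x = 43.7 × 0.7225 = 31.6 m.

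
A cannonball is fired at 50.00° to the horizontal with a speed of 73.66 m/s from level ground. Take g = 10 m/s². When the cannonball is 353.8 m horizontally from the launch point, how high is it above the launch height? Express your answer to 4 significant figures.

v_x = 73.66 cos 50.00° = 47.348 m/s, v_y0 = 73.66 sin 50.00° = 56.427 m/s.
Time to reach x = 353.8 m: t = x / v_x = 353.8 / 47.348 = 7.4723 s.
y = v_y0 t − ½ g t² = 56.427×7.4723 − 5.000×7.4723² = 142.5 m.

142.5 m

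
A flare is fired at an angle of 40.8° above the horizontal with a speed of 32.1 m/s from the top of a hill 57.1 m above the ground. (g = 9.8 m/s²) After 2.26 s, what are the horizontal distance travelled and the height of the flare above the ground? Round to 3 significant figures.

v_x = 32.1 cos 40.8° = 24.30 m/s; v_y0 = 32.1 sin 40.8° = 20.97 m/s.
x = v_x t = 24.30 × 2.26 = 54.9 m.
y = 57.1 + v_y0 t − ½ g t² = 79.5 m.

x = 54.9 m, y = 79.5 m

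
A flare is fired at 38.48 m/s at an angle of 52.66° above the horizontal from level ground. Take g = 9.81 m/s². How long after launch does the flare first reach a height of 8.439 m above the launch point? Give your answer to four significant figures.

0.2893 s

v_y0 = 38.48 sin 52.66° = 30.594 m/s.
Set y = v_y0 t − ½ g t² = 8.439: 4.905 t² − 30.594 t + 8.439 = 0.
t = [30.594 ± √(935.99 − 165.57)] / 9.81 = (30.594 ± 27.756) / 9.81, giving t = 0.2893 s or t = 5.948 s.
The flare is on the way up at the first time, so t = 0.2893 s.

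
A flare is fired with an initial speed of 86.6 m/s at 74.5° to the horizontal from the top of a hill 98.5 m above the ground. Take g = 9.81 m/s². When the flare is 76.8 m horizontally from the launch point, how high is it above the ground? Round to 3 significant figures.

321 m

v_x = 86.6 cos 74.5° = 23.14 m/s, v_y0 = 86.6 sin 74.5° = 83.45 m/s.
Time to reach x = 76.8 m: t = x / v_x = 76.8 / 23.14 = 3.319 s.
y = 98.5 + v_y0 t − ½ g t² = 98.5 + 83.45×3.319 − 4.905×3.319² = 321 m.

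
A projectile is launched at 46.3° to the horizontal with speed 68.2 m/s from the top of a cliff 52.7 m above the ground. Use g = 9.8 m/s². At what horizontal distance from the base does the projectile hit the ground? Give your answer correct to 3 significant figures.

Components: v_x = 68.2 cos 46.3° = 47.12 m/s, v_y = 68.2 sin 46.3° = 49.31 m/s.
Vertical: 0 = 52.7 + 49.31 t − ½(9.8) t² ⇒ 4.900 t² − 49.31 t − 52.7 = 0.
t = [49.31 + √(2431 + 1033)] / 9.800 = 11.04 s.
Horizontal: R = v_x · t = 47.12 × 11.04 = 520 m.

520 m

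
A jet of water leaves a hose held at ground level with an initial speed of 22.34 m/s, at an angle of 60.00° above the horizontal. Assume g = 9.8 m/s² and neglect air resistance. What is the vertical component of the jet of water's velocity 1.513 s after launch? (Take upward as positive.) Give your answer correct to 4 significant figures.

4.520 m/s

Initial vertical component: v_y0 = 22.34 sin 60.00° = 19.347 m/s.
v_y(t) = v_y0 − g t = 19.347 − 9.8 × 1.513 = 4.520 m/s.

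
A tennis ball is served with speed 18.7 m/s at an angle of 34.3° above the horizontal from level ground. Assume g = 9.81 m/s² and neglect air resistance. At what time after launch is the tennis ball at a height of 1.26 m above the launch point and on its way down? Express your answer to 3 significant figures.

v_y0 = 18.7 sin 34.3° = 10.54 m/s.
Set y = v_y0 t − ½ g t² = 1.26: 4.905 t² − 10.54 t + 1.26 = 0.
t = [10.54 ± √(111.1 − 24.72)] / 9.81 = (10.54 ± 9.294) / 9.81, giving t = 0.127 s or t = 2.02 s.
On the way down corresponds to the larger root: t = 2.02 s.

2.02 s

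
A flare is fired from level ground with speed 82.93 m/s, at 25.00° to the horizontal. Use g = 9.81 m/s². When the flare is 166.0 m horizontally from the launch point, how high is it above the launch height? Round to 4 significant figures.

53.48 m

v_x = 82.93 cos 25.00° = 75.160 m/s, v_y0 = 82.93 sin 25.00° = 35.048 m/s.
Time to reach x = 166.0 m: t = x / v_x = 166.0 / 75.160 = 2.2086 s.
y = v_y0 t − ½ g t² = 35.048×2.2086 − 4.905×2.2086² = 53.48 m.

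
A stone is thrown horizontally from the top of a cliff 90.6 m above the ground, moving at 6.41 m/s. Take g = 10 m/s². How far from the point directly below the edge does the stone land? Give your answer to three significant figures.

27.3 m

Initial vertical velocity is zero, so the fall time comes from h = ½ g t²: t = √(2 × 90.6 / 10) = 4.257 s.
Horizontal motion is uniform at 6.41 m/s, so x = 6.41 × 4.257 = 27.3 m.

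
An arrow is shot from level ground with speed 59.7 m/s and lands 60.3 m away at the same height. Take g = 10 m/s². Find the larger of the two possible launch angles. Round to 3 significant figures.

85.1°

Level-ground range: R = v₀² sin(2θ)/g ⇒ sin 2θ = R g / v₀² = 60.3×10/59.7² = 0.1692.
2θ = arcsin(0.1692) = 9.741° or 180° − 9.741° = 170.259°.
So θ = 4.87° or θ = 85.1°.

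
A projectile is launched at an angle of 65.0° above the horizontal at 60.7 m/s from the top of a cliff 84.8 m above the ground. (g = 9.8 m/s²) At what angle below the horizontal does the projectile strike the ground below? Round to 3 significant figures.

v_x = 60.7 cos 65.0° = 25.65 m/s.
At impact |v_y| = √(v_y0² + 2 g h) = √(55.01² + 2×9.8×84.8) = 68.47 m/s.
Angle below horizontal = arctan(|v_y| / v_x) = arctan(68.47 / 25.65) = 69.5°.

69.5°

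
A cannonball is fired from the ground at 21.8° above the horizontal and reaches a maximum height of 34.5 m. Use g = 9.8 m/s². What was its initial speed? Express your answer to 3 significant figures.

70.0 m/s

At maximum height v_y = 0, so (v₀ sin θ)² = 2 g H.
v₀ sin 21.8° = √(2 × 9.8 × 34.5) = 26.00 m/s.
v₀ = 26.00 / sin 21.8° = 26.00 / 0.3714 = 70.0 m/s.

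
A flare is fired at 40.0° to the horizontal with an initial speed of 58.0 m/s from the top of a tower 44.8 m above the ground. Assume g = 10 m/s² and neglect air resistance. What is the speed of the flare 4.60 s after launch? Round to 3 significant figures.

45.3 m/s

v_x = 58.0 cos 40.0° = 44.43 m/s (constant).
v_y(t) = 58.0 sin 40.0° − g t = 37.28 − 10 × 4.60 = -8.720 m/s.
Speed = √(v_x² + v_y²) = √(1974 + 76.04) = 45.3 m/s.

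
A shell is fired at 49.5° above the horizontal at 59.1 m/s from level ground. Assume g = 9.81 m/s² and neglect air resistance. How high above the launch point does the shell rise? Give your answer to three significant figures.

Vertical component of launch velocity: v_y = 59.1 sin 49.5° = 44.94 m/s.
At the highest point the vertical velocity is zero, so v_y² = 2 g h_max.
h_max = (44.94)² / (2 × 9.81) = 2020 / 19.62 = 103 m.

103 m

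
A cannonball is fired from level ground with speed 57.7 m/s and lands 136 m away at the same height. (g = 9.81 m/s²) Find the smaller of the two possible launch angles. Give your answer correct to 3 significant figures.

11.8°

Level-ground range: R = v₀² sin(2θ)/g ⇒ sin 2θ = R g / v₀² = 136×9.81/57.7² = 0.4007.
2θ = arcsin(0.4007) = 23.62° or 180° − 23.62° = 156.38°.
So θ = 11.8° or θ = 78.2°.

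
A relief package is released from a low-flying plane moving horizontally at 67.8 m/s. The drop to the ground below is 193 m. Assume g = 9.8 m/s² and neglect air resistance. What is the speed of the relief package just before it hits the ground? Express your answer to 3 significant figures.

Fall time: t = √(2 × 193 / 9.8) = 6.276 s.
At impact: v_x = 67.8 m/s (unchanged), v_y = g t = 9.8 × 6.276 = 61.50 m/s.
Speed = √(v_x² + v_y²) = √(4597 + 3782) = 91.5 m/s.

91.5 m/s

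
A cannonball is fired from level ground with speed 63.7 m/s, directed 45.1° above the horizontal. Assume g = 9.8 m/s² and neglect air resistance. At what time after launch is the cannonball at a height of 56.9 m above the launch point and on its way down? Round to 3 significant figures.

v_y0 = 63.7 sin 45.1° = 45.12 m/s.
Set y = v_y0 t − ½ g t² = 56.9: 4.900 t² − 45.12 t + 56.9 = 0.
t = [45.12 ± √(2036 − 1115)] / 9.8 = (45.12 ± 30.35) / 9.8, giving t = 1.51 s or t = 7.70 s.
On the way down corresponds to the larger root: t = 7.70 s.

7.70 s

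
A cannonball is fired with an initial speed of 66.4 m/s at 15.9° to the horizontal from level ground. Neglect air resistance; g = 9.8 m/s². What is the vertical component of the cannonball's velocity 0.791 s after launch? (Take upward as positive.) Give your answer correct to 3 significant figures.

Initial vertical component: v_y0 = 66.4 sin 15.9° = 18.19 m/s.
v_y(t) = v_y0 − g t = 18.19 − 9.8 × 0.791 = 10.4 m/s.

10.4 m/s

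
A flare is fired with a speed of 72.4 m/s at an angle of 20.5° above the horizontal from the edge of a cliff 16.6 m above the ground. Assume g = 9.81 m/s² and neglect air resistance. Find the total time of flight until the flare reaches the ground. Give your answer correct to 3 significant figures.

Vertical component: v_y = 72.4 sin 20.5° = 25.36 m/s.
Taking up as positive with launch at y = 16.6 m, landing at y = 0: 0 = 16.6 + 25.36 t − ½(9.81) t².
Solving 4.905 t² − 25.36 t − 16.6 = 0 gives t = [25.36 + √(25.36² + 4·4.905·16.6)] / 9.810 = 5.76 s.

5.76 s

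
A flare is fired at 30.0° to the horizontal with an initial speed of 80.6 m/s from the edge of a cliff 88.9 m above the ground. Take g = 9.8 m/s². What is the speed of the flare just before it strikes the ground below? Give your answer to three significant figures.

v_x = 80.6 cos 30.0° = 69.80 m/s is unchanged throughout.
For the vertical component, v_y² = v_y0² + 2 g h = (40.30)² + 2×9.8×88.9 = 3367, so |v_y| = 58.03 m/s.
Impact speed = √(v_x² + v_y²) = √(4872 + 3367) = 90.8 m/s.

90.8 m/s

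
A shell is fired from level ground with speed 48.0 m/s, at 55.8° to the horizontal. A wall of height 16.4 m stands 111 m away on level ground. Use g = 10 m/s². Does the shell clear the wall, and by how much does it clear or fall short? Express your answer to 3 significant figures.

Yes — it clears the wall by 62.3 m.

v_x = 48.0 cos 55.8° = 26.98 m/s; v_y0 = 48.0 sin 55.8° = 39.70 m/s.
Time to reach the wall: t = 111 / 26.98 = 4.114 s.
Height at that point: y = 39.70×4.114 − 5.000×4.114² = 78.70 m.
That is 78.70 − 16.4 = 62.3 m above the top of the wall, so the shell clears it.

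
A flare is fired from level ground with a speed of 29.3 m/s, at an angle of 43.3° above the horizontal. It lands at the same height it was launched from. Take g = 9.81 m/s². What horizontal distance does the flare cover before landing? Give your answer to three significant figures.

87.4 m

For level ground, R = v₀² sin(2θ) / g.
sin(2 × 43.3°) = sin 86.60° = 0.9982.
R = (29.3)² × 0.9982 / 9.81 = 87.4 m.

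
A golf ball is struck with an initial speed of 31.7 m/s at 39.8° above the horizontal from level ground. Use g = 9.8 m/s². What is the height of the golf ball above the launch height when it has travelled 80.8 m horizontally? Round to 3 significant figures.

13.4 m

v_x = 31.7 cos 39.8° = 24.35 m/s, v_y0 = 31.7 sin 39.8° = 20.29 m/s.
Time to reach x = 80.8 m: t = x / v_x = 80.8 / 24.35 = 3.318 s.
y = v_y0 t − ½ g t² = 20.29×3.318 − 4.900×3.318² = 13.4 m.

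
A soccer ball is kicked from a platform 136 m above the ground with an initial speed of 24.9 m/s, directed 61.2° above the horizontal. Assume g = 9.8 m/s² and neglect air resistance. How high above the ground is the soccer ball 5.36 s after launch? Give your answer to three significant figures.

v_y0 = 24.9 sin 61.2° = 21.82 m/s.
y(t) = 136 + v_y0 t − ½ g t² = 136 + 21.82×5.36 − ½×9.8×5.36² = 112 m.

112 m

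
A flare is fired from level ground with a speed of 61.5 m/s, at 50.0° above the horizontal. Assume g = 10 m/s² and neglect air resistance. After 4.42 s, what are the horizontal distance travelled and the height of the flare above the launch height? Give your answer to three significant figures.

x = 175 m, y = 111 m

v_x = 61.5 cos 50.0° = 39.53 m/s; v_y0 = 61.5 sin 50.0° = 47.11 m/s.
x = v_x t = 39.53 × 4.42 = 175 m.
y = v_y0 t − ½ g t² = 47.11×4.42 − 5.000×4.42² = 111 m.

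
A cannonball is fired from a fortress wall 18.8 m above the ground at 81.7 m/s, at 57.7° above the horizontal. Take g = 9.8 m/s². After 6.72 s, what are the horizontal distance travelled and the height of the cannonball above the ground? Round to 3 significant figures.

x = 293 m, y = 262 m

v_x = 81.7 cos 57.7° = 43.66 m/s; v_y0 = 81.7 sin 57.7° = 69.06 m/s.
x = v_x t = 43.66 × 6.72 = 293 m.
y = 18.8 + v_y0 t − ½ g t² = 262 m.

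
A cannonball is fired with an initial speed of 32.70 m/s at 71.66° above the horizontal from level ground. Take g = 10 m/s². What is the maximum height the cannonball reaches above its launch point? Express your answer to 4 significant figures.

Vertical component of launch velocity: v_y = 32.70 sin 71.66° = 31.039 m/s.
At the highest point the vertical velocity is zero, so v_y² = 2 g h_max.
h_max = (31.039)² / (2 × 10) = 963.42 / 20.00 = 48.17 m.

48.17 m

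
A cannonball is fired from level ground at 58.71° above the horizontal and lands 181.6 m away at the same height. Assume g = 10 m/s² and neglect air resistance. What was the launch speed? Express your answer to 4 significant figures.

45.23 m/s

On level ground, R = v₀² sin(2θ) / g, so v₀ = √(R g / sin 2θ).
sin(2 × 58.71°) = 0.8877.
v₀ = √(181.6 × 10 / 0.8877) = √2045.7 = 45.23 m/s.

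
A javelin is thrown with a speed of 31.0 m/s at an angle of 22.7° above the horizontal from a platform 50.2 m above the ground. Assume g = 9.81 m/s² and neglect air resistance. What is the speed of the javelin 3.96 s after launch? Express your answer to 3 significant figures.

39.3 m/s

v_x = 31.0 cos 22.7° = 28.60 m/s (constant).
v_y(t) = 31.0 sin 22.7° − g t = 11.96 − 9.81 × 3.96 = -26.89 m/s.
Speed = √(v_x² + v_y²) = √(818.0 + 723.1) = 39.3 m/s.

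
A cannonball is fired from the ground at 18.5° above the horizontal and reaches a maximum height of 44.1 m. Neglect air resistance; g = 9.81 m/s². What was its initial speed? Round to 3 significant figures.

At maximum height v_y = 0, so (v₀ sin θ)² = 2 g H.
v₀ sin 18.5° = √(2 × 9.81 × 44.1) = 29.41 m/s.
v₀ = 29.41 / sin 18.5° = 29.41 / 0.3173 = 92.7 m/s.

92.7 m/s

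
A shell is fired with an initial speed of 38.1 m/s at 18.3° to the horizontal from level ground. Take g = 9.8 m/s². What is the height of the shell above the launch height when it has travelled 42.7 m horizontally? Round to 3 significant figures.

7.29 m

v_x = 38.1 cos 18.3° = 36.17 m/s, v_y0 = 38.1 sin 18.3° = 11.96 m/s.
Time to reach x = 42.7 m: t = x / v_x = 42.7 / 36.17 = 1.181 s.
y = v_y0 t − ½ g t² = 11.96×1.181 − 4.900×1.181² = 7.29 m.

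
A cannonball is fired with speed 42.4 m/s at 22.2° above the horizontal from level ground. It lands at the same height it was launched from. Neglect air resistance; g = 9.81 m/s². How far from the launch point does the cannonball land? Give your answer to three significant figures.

128 m

For level ground, R = v₀² sin(2θ) / g.
sin(2 × 22.2°) = sin 44.40° = 0.6997.
R = (42.4)² × 0.6997 / 9.81 = 128 m.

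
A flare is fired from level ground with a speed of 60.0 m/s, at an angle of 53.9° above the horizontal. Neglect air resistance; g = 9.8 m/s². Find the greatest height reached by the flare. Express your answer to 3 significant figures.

Vertical component of launch velocity: v_y = 60.0 sin 53.9° = 48.48 m/s.
At the highest point the vertical velocity is zero, so v_y² = 2 g h_max.
h_max = (48.48)² / (2 × 9.8) = 2350 / 19.60 = 120 m.

120 m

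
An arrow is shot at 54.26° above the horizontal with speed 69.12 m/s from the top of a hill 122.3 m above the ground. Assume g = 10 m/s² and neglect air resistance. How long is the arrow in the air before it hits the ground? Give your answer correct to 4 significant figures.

13.09 s

Vertical component: v_y = 69.12 sin 54.26° = 56.103 m/s.
Taking up as positive with launch at y = 122.3 m, landing at y = 0: 0 = 122.3 + 56.103 t − ½(10) t².
Solving 5.000 t² − 56.103 t − 122.3 = 0 gives t = [56.103 + √(56.103² + 4·5.000·122.3)] / 10.00 = 13.09 s.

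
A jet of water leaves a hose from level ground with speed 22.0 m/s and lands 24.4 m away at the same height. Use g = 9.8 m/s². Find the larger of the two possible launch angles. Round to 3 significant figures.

Level-ground range: R = v₀² sin(2θ)/g ⇒ sin 2θ = R g / v₀² = 24.4×9.8/22.0² = 0.4940.
2θ = arcsin(0.4940) = 29.60° or 180° − 29.60° = 150.40°.
So θ = 14.8° or θ = 75.2°.

75.2°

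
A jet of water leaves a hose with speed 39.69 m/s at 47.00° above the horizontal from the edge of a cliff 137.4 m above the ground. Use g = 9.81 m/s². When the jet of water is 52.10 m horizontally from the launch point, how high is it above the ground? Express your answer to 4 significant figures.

v_x = 39.69 cos 47.00° = 27.069 m/s, v_y0 = 39.69 sin 47.00° = 29.027 m/s.
Time to reach x = 52.10 m: t = x / v_x = 52.10 / 27.069 = 1.9247 s.
y = 137.4 + v_y0 t − ½ g t² = 137.4 + 29.027×1.9247 − 4.905×1.9247² = 175.1 m.

175.1 m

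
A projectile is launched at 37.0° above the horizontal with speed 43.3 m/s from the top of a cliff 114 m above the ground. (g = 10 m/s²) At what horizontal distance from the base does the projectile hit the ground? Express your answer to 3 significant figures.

Components: v_x = 43.3 cos 37.0° = 34.58 m/s, v_y = 43.3 sin 37.0° = 26.06 m/s.
Vertical: 0 = 114 + 26.06 t − ½(10) t² ⇒ 5.000 t² − 26.06 t − 114 = 0.
t = [26.06 + √(679.1 + 2280)] / 10.00 = 8.046 s.
Horizontal: R = v_x · t = 34.58 × 8.046 = 278 m.

278 m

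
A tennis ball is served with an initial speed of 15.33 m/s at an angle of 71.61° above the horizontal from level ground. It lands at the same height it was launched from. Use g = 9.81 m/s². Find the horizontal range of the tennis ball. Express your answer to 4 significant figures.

For level ground, R = v₀² sin(2θ) / g.
sin(2 × 71.61°) = sin 143.22° = 0.5987.
R = (15.33)² × 0.5987 / 9.81 = 14.34 m.

14.34 m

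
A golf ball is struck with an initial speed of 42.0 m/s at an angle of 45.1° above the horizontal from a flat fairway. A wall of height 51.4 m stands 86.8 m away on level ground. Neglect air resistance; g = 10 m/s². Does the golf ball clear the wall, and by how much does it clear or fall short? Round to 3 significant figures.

v_x = 42.0 cos 45.1° = 29.65 m/s; v_y0 = 42.0 sin 45.1° = 29.75 m/s.
Time to reach the wall: t = 86.8 / 29.65 = 2.927 s.
Height at that point: y = 29.75×2.927 − 5.000×2.927² = 44.24 m.
That is 51.4 − 44.24 = 7.16 m below the top of the wall, so the golf ball does not clear it.

No — it falls 7.16 m short of clearing the wall.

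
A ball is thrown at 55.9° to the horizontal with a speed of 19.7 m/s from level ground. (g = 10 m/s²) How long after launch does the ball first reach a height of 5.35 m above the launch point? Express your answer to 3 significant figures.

v_y0 = 19.7 sin 55.9° = 16.31 m/s.
Set y = v_y0 t − ½ g t² = 5.35: 5.000 t² − 16.31 t + 5.35 = 0.
t = [16.31 ± √(266.0 − 107.0)] / 10 = (16.31 ± 12.61) / 10, giving t = 0.370 s or t = 2.89 s.
The ball is on the way up at the first time, so t = 0.370 s.

0.370 s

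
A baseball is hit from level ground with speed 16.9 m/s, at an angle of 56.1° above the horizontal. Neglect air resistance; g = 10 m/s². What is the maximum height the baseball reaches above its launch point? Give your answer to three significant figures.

9.84 m

Vertical component of launch velocity: v_y = 16.9 sin 56.1° = 14.03 m/s.
At the highest point the vertical velocity is zero, so v_y² = 2 g h_max.
h_max = (14.03)² / (2 × 10) = 196.8 / 20.00 = 9.84 m.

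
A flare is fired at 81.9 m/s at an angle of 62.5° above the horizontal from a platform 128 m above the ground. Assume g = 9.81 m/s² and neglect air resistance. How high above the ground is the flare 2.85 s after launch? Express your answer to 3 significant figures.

295 m

v_y0 = 81.9 sin 62.5° = 72.65 m/s.
y(t) = 128 + v_y0 t − ½ g t² = 128 + 72.65×2.85 − ½×9.81×2.85² = 295 m.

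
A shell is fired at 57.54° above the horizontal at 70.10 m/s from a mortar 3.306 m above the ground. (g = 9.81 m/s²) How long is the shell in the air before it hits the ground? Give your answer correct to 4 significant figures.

12.11 s

Vertical component: v_y = 70.10 sin 57.54° = 59.148 m/s.
Taking up as positive with launch at y = 3.306 m, landing at y = 0: 0 = 3.306 + 59.148 t − ½(9.81) t².
Solving 4.905 t² − 59.148 t − 3.306 = 0 gives t = [59.148 + √(59.148² + 4·4.905·3.306)] / 9.810 = 12.11 s.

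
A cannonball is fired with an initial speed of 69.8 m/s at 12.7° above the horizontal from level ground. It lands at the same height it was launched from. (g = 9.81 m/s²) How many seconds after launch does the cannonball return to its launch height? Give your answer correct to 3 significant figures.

Vertical component: v_y = 69.8 sin 12.7° = 15.35 m/s.
For a projectile landing at launch height, time of flight is t = 2 v_y / g = 2 × 15.35 / 9.81 = 3.13 s.

3.13 s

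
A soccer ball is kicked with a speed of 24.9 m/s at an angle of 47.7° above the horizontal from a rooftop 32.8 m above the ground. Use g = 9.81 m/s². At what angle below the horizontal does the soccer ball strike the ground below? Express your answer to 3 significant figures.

v_x = 24.9 cos 47.7° = 16.76 m/s.
At impact |v_y| = √(v_y0² + 2 g h) = √(18.42² + 2×9.81×32.8) = 31.35 m/s.
Angle below horizontal = arctan(|v_y| / v_x) = arctan(31.35 / 16.76) = 61.9°.

61.9°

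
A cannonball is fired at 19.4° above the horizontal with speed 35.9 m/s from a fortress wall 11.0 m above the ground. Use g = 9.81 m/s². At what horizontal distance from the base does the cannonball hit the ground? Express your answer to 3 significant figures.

Components: v_x = 35.9 cos 19.4° = 33.86 m/s, v_y = 35.9 sin 19.4° = 11.92 m/s.
Vertical: 0 = 11.0 + 11.92 t − ½(9.81) t² ⇒ 4.905 t² − 11.92 t − 11.0 = 0.
t = [11.92 + √(142.1 + 215.8)] / 9.810 = 3.144 s.
Horizontal: R = v_x · t = 33.86 × 3.144 = 106 m.

106 m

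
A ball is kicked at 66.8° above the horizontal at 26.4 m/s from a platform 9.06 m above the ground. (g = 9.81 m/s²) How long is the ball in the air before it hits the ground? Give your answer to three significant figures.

5.30 s

Vertical component: v_y = 26.4 sin 66.8° = 24.27 m/s.
Taking up as positive with launch at y = 9.06 m, landing at y = 0: 0 = 9.06 + 24.27 t − ½(9.81) t².
Solving 4.905 t² − 24.27 t − 9.06 = 0 gives t = [24.27 + √(24.27² + 4·4.905·9.06)] / 9.810 = 5.30 s.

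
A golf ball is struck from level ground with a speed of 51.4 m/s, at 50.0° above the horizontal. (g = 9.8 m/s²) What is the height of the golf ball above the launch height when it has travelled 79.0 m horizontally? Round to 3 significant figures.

66.1 m

v_x = 51.4 cos 50.0° = 33.04 m/s, v_y0 = 51.4 sin 50.0° = 39.37 m/s.
Time to reach x = 79.0 m: t = x / v_x = 79.0 / 33.04 = 2.391 s.
y = v_y0 t − ½ g t² = 39.37×2.391 − 4.900×2.391² = 66.1 m.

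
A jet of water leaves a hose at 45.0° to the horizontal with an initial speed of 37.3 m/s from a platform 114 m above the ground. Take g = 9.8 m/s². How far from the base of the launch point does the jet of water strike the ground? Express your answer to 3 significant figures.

217 m

Components: v_x = 37.3 cos 45.0° = 26.38 m/s, v_y = 37.3 sin 45.0° = 26.38 m/s.
Vertical: 0 = 114 + 26.38 t − ½(9.8) t² ⇒ 4.900 t² − 26.38 t − 114 = 0.
t = [26.38 + √(695.9 + 2234)] / 9.800 = 8.215 s.
Horizontal: R = v_x · t = 26.38 × 8.215 = 217 m.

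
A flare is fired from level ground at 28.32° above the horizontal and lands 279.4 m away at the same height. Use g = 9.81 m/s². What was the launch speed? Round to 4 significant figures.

57.29 m/s

On level ground, R = v₀² sin(2θ) / g, so v₀ = √(R g / sin 2θ).
sin(2 × 28.32°) = 0.8352.
v₀ = √(279.4 × 9.81 / 0.8352) = √3281.7 = 57.29 m/s.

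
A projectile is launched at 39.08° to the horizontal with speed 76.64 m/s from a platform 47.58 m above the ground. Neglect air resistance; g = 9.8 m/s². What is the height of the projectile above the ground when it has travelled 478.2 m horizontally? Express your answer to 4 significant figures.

v_x = 76.64 cos 39.08° = 59.493 m/s, v_y0 = 76.64 sin 39.08° = 48.314 m/s.
Time to reach x = 478.2 m: t = x / v_x = 478.2 / 59.493 = 8.0379 s.
y = 47.58 + v_y0 t − ½ g t² = 47.58 + 48.314×8.0379 − 4.900×8.0379² = 119.3 m.

119.3 m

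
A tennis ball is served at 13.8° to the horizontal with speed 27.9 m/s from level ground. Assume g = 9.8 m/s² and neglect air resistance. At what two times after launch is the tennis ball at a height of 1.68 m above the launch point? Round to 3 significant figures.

v_y0 = 27.9 sin 13.8° = 6.655 m/s.
Set y = v_y0 t − ½ g t² = 1.68: 4.900 t² − 6.655 t + 1.68 = 0.
t = [6.655 ± √(44.29 − 32.93)] / 9.8 = (6.655 ± 3.370) / 9.8, giving t = 0.335 s or t = 1.02 s.
So the tennis ball is at 1.68 m at t = 0.335 s (rising) and t = 1.02 s (falling).

0.335 s and 1.02 s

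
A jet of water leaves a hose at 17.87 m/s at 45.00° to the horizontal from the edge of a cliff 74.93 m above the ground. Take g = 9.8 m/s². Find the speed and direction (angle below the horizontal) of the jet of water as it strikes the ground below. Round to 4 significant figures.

42.28 m/s at 72.61° below the horizontal

v_x = 17.87 cos 45.00° = 12.636 m/s (constant).
|v_y| at impact = √((12.636)² + 2×9.8×74.93) = 40.352 m/s.
Speed = √(12.636² + 40.352²) = 42.28 m/s; angle = arctan(40.352/12.636) = 72.61° below horizontal.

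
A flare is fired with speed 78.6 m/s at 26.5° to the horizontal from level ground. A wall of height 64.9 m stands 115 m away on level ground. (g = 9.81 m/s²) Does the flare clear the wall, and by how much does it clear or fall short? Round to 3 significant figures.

v_x = 78.6 cos 26.5° = 70.34 m/s; v_y0 = 78.6 sin 26.5° = 35.07 m/s.
Time to reach the wall: t = 115 / 70.34 = 1.635 s.
Height at that point: y = 35.07×1.635 − 4.905×1.635² = 44.23 m.
That is 64.9 − 44.23 = 20.7 m below the top of the wall, so the flare does not clear it.

No — it falls 20.7 m short of clearing the wall.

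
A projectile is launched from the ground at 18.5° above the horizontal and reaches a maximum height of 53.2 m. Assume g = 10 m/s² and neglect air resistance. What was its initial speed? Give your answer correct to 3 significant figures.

103 m/s

At maximum height v_y = 0, so (v₀ sin θ)² = 2 g H.
v₀ sin 18.5° = √(2 × 10 × 53.2) = 32.62 m/s.
v₀ = 32.62 / sin 18.5° = 32.62 / 0.3173 = 103 m/s.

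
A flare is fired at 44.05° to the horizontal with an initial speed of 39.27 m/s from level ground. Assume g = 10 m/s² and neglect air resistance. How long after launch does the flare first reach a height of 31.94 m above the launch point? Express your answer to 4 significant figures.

1.697 s

v_y0 = 39.27 sin 44.05° = 27.304 m/s.
Set y = v_y0 t − ½ g t² = 31.94: 5.000 t² − 27.304 t + 31.94 = 0.
t = [27.304 ± √(745.51 − 638.80)] / 10 = (27.304 ± 10.330) / 10, giving t = 1.697 s or t = 3.763 s.
The flare is on the way up at the first time, so t = 1.697 s.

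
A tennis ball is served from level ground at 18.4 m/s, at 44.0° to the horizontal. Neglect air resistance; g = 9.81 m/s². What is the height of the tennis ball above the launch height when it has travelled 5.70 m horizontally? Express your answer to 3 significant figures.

4.59 m

v_x = 18.4 cos 44.0° = 13.24 m/s, v_y0 = 18.4 sin 44.0° = 12.78 m/s.
Time to reach x = 5.70 m: t = x / v_x = 5.70 / 13.24 = 0.4305 s.
y = v_y0 t − ½ g t² = 12.78×0.4305 − 4.905×0.4305² = 4.59 m.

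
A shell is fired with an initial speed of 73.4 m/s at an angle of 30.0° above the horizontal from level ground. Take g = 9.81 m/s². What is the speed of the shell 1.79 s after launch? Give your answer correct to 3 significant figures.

66.4 m/s

v_x = 73.4 cos 30.0° = 63.57 m/s (constant).
v_y(t) = 73.4 sin 30.0° − g t = 36.70 − 9.81 × 1.79 = 19.14 m/s.
Speed = √(v_x² + v_y²) = √(4041 + 366.3) = 66.4 m/s.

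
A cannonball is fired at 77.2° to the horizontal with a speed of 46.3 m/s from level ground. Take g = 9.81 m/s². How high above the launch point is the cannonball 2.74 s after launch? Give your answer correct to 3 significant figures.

86.9 m

v_y0 = 46.3 sin 77.2° = 45.15 m/s.
y(t) = v_y0 t − ½ g t² = 45.15×2.74 − 4.905×2.74² = 86.9 m.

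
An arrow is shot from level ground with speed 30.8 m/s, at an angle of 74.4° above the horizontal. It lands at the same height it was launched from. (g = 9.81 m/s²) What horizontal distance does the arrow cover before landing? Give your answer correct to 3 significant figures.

Components: v_x = 30.8 cos 74.4° = 8.283 m/s, v_y = 30.8 sin 74.4° = 29.67 m/s.
Time of flight (same landing height): t = 2 v_y / g = 2 × 29.67 / 9.81 = 6.049 s.
Range: R = v_x · t = 8.283 × 6.049 = 50.1 m.

50.1 m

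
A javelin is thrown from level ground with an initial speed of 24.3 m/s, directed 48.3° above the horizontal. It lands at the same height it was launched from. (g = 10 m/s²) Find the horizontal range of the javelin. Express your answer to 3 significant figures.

For level ground, R = v₀² sin(2θ) / g.
sin(2 × 48.3°) = sin 96.60° = 0.9934.
R = (24.3)² × 0.9934 / 10 = 58.7 m.

58.7 m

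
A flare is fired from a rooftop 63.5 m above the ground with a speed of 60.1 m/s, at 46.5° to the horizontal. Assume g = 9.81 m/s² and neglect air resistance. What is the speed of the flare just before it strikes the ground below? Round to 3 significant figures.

v_x = 60.1 cos 46.5° = 41.37 m/s is unchanged throughout.
For the vertical component, v_y² = v_y0² + 2 g h = (43.59)² + 2×9.81×63.5 = 3146, so |v_y| = 56.09 m/s.
Impact speed = √(v_x² + v_y²) = √(1711 + 3146) = 69.7 m/s.

69.7 m/s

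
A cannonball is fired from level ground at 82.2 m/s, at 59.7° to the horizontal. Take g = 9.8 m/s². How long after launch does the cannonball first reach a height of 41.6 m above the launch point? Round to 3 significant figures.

v_y0 = 82.2 sin 59.7° = 70.97 m/s.
Set y = v_y0 t − ½ g t² = 41.6: 4.900 t² − 70.97 t + 41.6 = 0.
t = [70.97 ± √(5037 − 815.4)] / 9.8 = (70.97 ± 64.97) / 9.8, giving t = 0.612 s or t = 13.9 s.
The cannonball is on the way up at the first time, so t = 0.612 s.

0.612 s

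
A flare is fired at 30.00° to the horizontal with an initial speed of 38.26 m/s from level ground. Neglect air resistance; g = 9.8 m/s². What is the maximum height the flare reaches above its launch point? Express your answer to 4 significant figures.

Vertical component of launch velocity: v_y = 38.26 sin 30.00° = 19.130 m/s.
At the highest point the vertical velocity is zero, so v_y² = 2 g h_max.
h_max = (19.130)² / (2 × 9.8) = 365.96 / 19.60 = 18.67 m.

18.67 m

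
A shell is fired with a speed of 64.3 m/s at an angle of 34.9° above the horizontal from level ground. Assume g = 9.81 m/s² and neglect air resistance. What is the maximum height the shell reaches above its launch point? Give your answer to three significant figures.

Vertical component of launch velocity: v_y = 64.3 sin 34.9° = 36.79 m/s.
At the highest point the vertical velocity is zero, so v_y² = 2 g h_max.
h_max = (36.79)² / (2 × 9.81) = 1354 / 19.62 = 69.0 m.

69.0 m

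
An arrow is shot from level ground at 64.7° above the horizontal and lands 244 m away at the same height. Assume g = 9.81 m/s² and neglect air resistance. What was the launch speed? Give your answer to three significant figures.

55.7 m/s

On level ground, R = v₀² sin(2θ) / g, so v₀ = √(R g / sin 2θ).
sin(2 × 64.7°) = 0.7727.
v₀ = √(244 × 9.81 / 0.7727) = √3098 = 55.7 m/s.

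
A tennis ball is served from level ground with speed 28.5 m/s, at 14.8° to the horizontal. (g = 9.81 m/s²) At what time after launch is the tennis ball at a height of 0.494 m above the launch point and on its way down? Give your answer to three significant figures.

v_y0 = 28.5 sin 14.8° = 7.280 m/s.
Set y = v_y0 t − ½ g t² = 0.494: 4.905 t² − 7.280 t + 0.494 = 0.
t = [7.280 ± √(53.00 − 9.692)] / 9.81 = (7.280 ± 6.581) / 9.81, giving t = 0.0713 s or t = 1.41 s.
On the way down corresponds to the larger root: t = 1.41 s.

1.41 s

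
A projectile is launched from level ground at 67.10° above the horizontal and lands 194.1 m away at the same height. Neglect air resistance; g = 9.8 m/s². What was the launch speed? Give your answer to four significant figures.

On level ground, R = v₀² sin(2θ) / g, so v₀ = √(R g / sin 2θ).
sin(2 × 67.10°) = 0.7169.
v₀ = √(194.1 × 9.8 / 0.7169) = √2653.3 = 51.51 m/s.

51.51 m/s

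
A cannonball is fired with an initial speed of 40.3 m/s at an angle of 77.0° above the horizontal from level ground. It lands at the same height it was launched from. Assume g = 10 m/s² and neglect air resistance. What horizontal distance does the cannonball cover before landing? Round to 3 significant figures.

Components: v_x = 40.3 cos 77.0° = 9.066 m/s, v_y = 40.3 sin 77.0° = 39.27 m/s.
Time of flight (same landing height): t = 2 v_y / g = 2 × 39.27 / 10 = 7.854 s.
Range: R = v_x · t = 9.066 × 7.854 = 71.2 m.

71.2 m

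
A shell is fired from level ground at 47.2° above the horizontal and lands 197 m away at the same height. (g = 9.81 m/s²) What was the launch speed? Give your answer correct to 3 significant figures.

44.0 m/s

On level ground, R = v₀² sin(2θ) / g, so v₀ = √(R g / sin 2θ).
sin(2 × 47.2°) = 0.9971.
v₀ = √(197 × 9.81 / 0.9971) = √1938 = 44.0 m/s.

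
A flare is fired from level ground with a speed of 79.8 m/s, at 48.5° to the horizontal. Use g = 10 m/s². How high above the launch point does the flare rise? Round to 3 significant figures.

179 m

Vertical component of launch velocity: v_y = 79.8 sin 48.5° = 59.77 m/s.
At the highest point the vertical velocity is zero, so v_y² = 2 g h_max.
h_max = (59.77)² / (2 × 10) = 3572 / 20.00 = 179 m.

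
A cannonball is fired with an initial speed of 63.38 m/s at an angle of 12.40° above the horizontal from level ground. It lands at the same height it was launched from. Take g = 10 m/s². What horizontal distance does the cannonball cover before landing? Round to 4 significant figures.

168.5 m

Components: v_x = 63.38 cos 12.40° = 61.901 m/s, v_y = 63.38 sin 12.40° = 13.610 m/s.
Time of flight (same landing height): t = 2 v_y / g = 2 × 13.610 / 10 = 2.7220 s.
Range: R = v_x · t = 61.901 × 2.7220 = 168.5 m.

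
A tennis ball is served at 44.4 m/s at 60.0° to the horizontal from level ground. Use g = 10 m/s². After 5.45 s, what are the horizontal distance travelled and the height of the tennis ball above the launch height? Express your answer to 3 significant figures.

x = 121 m, y = 61.0 m

v_x = 44.4 cos 60.0° = 22.20 m/s; v_y0 = 44.4 sin 60.0° = 38.45 m/s.
x = v_x t = 22.20 × 5.45 = 121 m.
y = v_y0 t − ½ g t² = 38.45×5.45 − 5.000×5.45² = 61.0 m.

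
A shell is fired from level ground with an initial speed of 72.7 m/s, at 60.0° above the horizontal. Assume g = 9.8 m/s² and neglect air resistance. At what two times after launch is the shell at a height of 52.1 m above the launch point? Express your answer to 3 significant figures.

0.889 s and 12.0 s

v_y0 = 72.7 sin 60.0° = 62.96 m/s.
Set y = v_y0 t − ½ g t² = 52.1: 4.900 t² − 62.96 t + 52.1 = 0.
t = [62.96 ± √(3964 − 1021)] / 9.8 = (62.96 ± 54.25) / 9.8, giving t = 0.889 s or t = 12.0 s.
So the shell is at 52.1 m at t = 0.889 s (rising) and t = 12.0 s (falling).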